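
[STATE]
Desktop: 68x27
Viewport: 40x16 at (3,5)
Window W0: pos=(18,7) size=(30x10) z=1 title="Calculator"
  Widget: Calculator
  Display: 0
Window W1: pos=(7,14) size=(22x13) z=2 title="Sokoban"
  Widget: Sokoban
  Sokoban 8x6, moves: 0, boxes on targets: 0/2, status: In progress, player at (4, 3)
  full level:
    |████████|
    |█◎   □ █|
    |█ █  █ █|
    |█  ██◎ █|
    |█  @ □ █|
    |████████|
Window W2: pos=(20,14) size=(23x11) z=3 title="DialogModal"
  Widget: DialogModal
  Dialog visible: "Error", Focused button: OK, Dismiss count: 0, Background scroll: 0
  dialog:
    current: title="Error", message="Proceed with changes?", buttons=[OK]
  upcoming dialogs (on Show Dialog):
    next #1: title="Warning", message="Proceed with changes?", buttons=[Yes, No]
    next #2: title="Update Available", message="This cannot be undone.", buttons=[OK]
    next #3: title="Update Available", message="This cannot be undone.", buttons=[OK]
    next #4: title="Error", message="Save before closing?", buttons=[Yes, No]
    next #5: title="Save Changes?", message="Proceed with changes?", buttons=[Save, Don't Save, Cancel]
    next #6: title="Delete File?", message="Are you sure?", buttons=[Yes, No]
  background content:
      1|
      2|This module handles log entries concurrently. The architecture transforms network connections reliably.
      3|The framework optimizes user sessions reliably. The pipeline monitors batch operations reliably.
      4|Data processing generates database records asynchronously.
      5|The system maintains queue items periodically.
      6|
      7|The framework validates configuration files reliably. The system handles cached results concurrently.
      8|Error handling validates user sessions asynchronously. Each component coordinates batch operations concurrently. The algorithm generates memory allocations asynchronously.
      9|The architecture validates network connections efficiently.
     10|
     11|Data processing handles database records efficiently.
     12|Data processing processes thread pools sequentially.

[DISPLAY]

                                        
                                        
               ┏━━━━━━━━━━━━━━━━━━━━━━━━
               ┃ Calculator             
               ┠────────────────────────
               ┃                        
               ┃┌───┬───┬───┬───┐       
               ┃│ 7 │ 8 │ 9 │ ÷ │       
               ┃├───┼───┼───┼───┤       
    ┏━━━━━━━━━━━━┏━━━━━━━━━━━━━━━━━━━━━┓
    ┃ Sokoban    ┃ DialogModal         ┃
    ┠────────────┠─────────────────────┨
    ┃████████    ┃                     ┃
    ┃█◎   □ █    ┃Th┌───────────────┐ l┃
    ┃█ █  █ █    ┃Th│     Error     │iz┃
    ┃█  ██◎ █    ┃Da│Proceed with ch│er┃


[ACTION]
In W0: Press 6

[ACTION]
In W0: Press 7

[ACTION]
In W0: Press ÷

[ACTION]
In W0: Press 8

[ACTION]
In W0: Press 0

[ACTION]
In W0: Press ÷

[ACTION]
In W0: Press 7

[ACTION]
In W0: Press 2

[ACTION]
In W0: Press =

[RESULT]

                                        
                                        
               ┏━━━━━━━━━━━━━━━━━━━━━━━━
               ┃ Calculator             
               ┠────────────────────────
               ┃               0.0116319
               ┃┌───┬───┬───┬───┐       
               ┃│ 7 │ 8 │ 9 │ ÷ │       
               ┃├───┼───┼───┼───┤       
    ┏━━━━━━━━━━━━┏━━━━━━━━━━━━━━━━━━━━━┓
    ┃ Sokoban    ┃ DialogModal         ┃
    ┠────────────┠─────────────────────┨
    ┃████████    ┃                     ┃
    ┃█◎   □ █    ┃Th┌───────────────┐ l┃
    ┃█ █  █ █    ┃Th│     Error     │iz┃
    ┃█  ██◎ █    ┃Da│Proceed with ch│er┃


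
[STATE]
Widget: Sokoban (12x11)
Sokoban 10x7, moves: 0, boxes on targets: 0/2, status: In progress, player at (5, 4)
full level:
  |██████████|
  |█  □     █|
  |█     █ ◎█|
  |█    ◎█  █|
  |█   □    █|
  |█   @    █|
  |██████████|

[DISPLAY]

██████████  
█  □     █  
█     █ ◎█  
█    ◎█  █  
█   □    █  
█   @    █  
██████████  
Moves: 0  0/
            
            
            


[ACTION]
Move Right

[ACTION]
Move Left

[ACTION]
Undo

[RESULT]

██████████  
█  □     █  
█     █ ◎█  
█    ◎█  █  
█   □    █  
█    @   █  
██████████  
Moves: 1  0/
            
            
            


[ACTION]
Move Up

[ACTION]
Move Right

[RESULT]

██████████  
█  □     █  
█     █ ◎█  
█    ◎█  █  
█   □ @  █  
█        █  
██████████  
Moves: 3  0/
            
            
            


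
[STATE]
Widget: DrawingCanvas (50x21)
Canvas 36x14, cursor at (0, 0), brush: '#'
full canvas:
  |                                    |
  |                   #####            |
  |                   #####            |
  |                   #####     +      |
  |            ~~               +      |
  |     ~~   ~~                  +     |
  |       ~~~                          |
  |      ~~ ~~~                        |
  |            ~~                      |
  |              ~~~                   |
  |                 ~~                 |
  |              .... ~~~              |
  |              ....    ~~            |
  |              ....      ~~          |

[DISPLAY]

+                                                 
                   #####                          
                   #####                          
                   #####     +                    
            ~~               +                    
     ~~   ~~                  +                   
       ~~~                                        
      ~~ ~~~                                      
            ~~                                    
              ~~~                                 
                 ~~                               
              .... ~~~                            
              ....    ~~                          
              ....      ~~                        
                                                  
                                                  
                                                  
                                                  
                                                  
                                                  
                                                  


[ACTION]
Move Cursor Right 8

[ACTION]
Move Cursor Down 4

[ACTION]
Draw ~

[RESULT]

                                                  
                   #####                          
                   #####                          
                   #####     +                    
        ~   ~~               +                    
     ~~   ~~                  +                   
       ~~~                                        
      ~~ ~~~                                      
            ~~                                    
              ~~~                                 
                 ~~                               
              .... ~~~                            
              ....    ~~                          
              ....      ~~                        
                                                  
                                                  
                                                  
                                                  
                                                  
                                                  
                                                  


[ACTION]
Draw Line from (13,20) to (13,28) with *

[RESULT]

                                                  
                   #####                          
                   #####                          
                   #####     +                    
        ~   ~~               +                    
     ~~   ~~                  +                   
       ~~~                                        
      ~~ ~~~                                      
            ~~                                    
              ~~~                                 
                 ~~                               
              .... ~~~                            
              ....    ~~                          
              ....  *********                     
                                                  
                                                  
                                                  
                                                  
                                                  
                                                  
                                                  


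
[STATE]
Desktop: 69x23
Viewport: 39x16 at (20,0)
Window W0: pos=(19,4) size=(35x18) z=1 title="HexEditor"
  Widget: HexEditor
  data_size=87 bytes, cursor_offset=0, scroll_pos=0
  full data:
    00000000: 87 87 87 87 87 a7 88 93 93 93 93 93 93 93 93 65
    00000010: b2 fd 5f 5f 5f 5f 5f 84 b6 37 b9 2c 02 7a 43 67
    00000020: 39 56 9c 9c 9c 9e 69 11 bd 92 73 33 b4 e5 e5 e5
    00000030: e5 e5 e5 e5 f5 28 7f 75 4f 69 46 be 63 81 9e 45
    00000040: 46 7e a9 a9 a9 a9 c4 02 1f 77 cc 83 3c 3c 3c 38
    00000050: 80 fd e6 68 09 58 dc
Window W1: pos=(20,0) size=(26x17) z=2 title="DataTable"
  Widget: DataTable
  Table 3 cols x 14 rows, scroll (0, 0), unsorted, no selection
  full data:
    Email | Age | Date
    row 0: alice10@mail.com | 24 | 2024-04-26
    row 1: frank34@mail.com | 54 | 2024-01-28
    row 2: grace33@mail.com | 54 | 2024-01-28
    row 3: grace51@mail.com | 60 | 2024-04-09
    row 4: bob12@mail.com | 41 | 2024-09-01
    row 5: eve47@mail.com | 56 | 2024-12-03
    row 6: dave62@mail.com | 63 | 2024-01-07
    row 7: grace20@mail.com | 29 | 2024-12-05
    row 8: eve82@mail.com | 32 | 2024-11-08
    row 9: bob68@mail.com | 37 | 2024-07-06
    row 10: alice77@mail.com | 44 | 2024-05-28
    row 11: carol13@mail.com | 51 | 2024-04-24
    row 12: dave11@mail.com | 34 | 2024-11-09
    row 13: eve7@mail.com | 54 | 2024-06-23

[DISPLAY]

┏━━━━━━━━━━━━━━━━━━━━━━━━┓             
┃ DataTable              ┃             
┠────────────────────────┨             
┃Email           │Age│Dat┃             
┃────────────────┼───┼───┃━━━━━━━┓     
┃alice10@mail.com│24 │202┃       ┃     
┃frank34@mail.com│54 │202┃───────┨     
┃grace33@mail.com│54 │202┃7 88 93┃     
┃grace51@mail.com│60 │202┃f 5f 84┃     
┃bob12@mail.com  │41 │202┃e 69 11┃     
┃eve47@mail.com  │56 │202┃8 7f 75┃     
┃dave62@mail.com │63 │202┃9 c4 02┃     
┃grace20@mail.com│29 │202┃8 dc   ┃     
┃eve82@mail.com  │32 │202┃       ┃     
┃bob68@mail.com  │37 │202┃       ┃     
┃alice77@mail.com│44 │202┃       ┃     


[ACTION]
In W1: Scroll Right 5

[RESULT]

┏━━━━━━━━━━━━━━━━━━━━━━━━┓             
┃ DataTable              ┃             
┠────────────────────────┨             
┃           │Age│Date    ┃             
┃───────────┼───┼────────┃━━━━━━━┓     
┃10@mail.com│24 │2024-04-┃       ┃     
┃34@mail.com│54 │2024-01-┃───────┨     
┃33@mail.com│54 │2024-01-┃7 88 93┃     
┃51@mail.com│60 │2024-04-┃f 5f 84┃     
┃@mail.com  │41 │2024-09-┃e 69 11┃     
┃@mail.com  │56 │2024-12-┃8 7f 75┃     
┃2@mail.com │63 │2024-01-┃9 c4 02┃     
┃20@mail.com│29 │2024-12-┃8 dc   ┃     
┃@mail.com  │32 │2024-11-┃       ┃     
┃@mail.com  │37 │2024-07-┃       ┃     
┃77@mail.com│44 │2024-05-┃       ┃     


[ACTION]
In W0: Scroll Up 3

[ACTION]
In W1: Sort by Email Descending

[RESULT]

┏━━━━━━━━━━━━━━━━━━━━━━━━┓             
┃ DataTable              ┃             
┠────────────────────────┨             
┃          ▼│Age│Date    ┃             
┃───────────┼───┼────────┃━━━━━━━┓     
┃51@mail.com│60 │2024-04-┃       ┃     
┃33@mail.com│54 │2024-01-┃───────┨     
┃20@mail.com│29 │2024-12-┃7 88 93┃     
┃34@mail.com│54 │2024-01-┃f 5f 84┃     
┃@mail.com  │32 │2024-11-┃e 69 11┃     
┃mail.com   │54 │2024-06-┃8 7f 75┃     
┃@mail.com  │56 │2024-12-┃9 c4 02┃     
┃2@mail.com │63 │2024-01-┃8 dc   ┃     
┃1@mail.com │34 │2024-11-┃       ┃     
┃13@mail.com│51 │2024-04-┃       ┃     
┃@mail.com  │37 │2024-07-┃       ┃     


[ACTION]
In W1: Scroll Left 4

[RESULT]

┏━━━━━━━━━━━━━━━━━━━━━━━━┓             
┃ DataTable              ┃             
┠────────────────────────┨             
┃mail          ▼│Age│Date┃             
┃───────────────┼───┼────┃━━━━━━━┓     
┃race51@mail.com│60 │2024┃       ┃     
┃race33@mail.com│54 │2024┃───────┨     
┃race20@mail.com│29 │2024┃7 88 93┃     
┃rank34@mail.com│54 │2024┃f 5f 84┃     
┃ve82@mail.com  │32 │2024┃e 69 11┃     
┃ve7@mail.com   │54 │2024┃8 7f 75┃     
┃ve47@mail.com  │56 │2024┃9 c4 02┃     
┃ave62@mail.com │63 │2024┃8 dc   ┃     
┃ave11@mail.com │34 │2024┃       ┃     
┃arol13@mail.com│51 │2024┃       ┃     
┃ob68@mail.com  │37 │2024┃       ┃     


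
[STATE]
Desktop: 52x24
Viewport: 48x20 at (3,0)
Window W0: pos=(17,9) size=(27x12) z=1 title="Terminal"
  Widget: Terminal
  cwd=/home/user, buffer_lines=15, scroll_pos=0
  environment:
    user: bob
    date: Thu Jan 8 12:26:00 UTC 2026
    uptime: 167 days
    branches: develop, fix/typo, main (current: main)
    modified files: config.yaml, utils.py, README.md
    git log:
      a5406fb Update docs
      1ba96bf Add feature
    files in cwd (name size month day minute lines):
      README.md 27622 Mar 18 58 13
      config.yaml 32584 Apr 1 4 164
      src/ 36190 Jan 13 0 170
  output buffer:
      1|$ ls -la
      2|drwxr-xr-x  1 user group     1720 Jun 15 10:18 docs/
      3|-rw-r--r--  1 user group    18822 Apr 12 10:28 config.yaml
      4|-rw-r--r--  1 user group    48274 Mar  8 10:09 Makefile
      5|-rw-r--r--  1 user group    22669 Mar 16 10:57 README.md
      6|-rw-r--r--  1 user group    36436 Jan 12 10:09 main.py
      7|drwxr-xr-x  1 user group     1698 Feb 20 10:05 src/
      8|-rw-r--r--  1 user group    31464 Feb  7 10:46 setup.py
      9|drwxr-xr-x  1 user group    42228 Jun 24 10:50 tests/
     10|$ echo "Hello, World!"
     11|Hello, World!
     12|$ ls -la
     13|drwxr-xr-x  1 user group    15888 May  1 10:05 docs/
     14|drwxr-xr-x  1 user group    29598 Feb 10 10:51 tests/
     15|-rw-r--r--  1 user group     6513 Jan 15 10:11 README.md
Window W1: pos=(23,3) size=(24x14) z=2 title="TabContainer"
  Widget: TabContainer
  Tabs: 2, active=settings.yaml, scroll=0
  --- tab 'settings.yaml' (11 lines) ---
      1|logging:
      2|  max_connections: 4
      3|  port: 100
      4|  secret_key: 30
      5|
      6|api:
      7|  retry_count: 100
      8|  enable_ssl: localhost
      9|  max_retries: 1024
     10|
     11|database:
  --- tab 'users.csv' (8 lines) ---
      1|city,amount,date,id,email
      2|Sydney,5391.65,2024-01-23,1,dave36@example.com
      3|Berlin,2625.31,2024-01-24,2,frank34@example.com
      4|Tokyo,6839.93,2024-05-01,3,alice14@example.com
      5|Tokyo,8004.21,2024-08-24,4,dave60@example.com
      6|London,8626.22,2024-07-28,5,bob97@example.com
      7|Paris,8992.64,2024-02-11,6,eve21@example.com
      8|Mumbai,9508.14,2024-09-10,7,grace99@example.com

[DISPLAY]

                                                
                                                
                                                
                    ┏━━━━━━━━━━━━━━━━━━━━━━┓    
                    ┃ TabContainer         ┃    
                    ┠──────────────────────┨    
                    ┃[settings.yaml]│ users┃    
                    ┃──────────────────────┃    
                    ┃logging:              ┃    
              ┏━━━━━┃  max_connections: 4  ┃    
              ┃ Term┃  port: 100           ┃    
              ┠─────┃  secret_key: 30      ┃    
              ┃$ ls ┃                      ┃    
              ┃drwxr┃api:                  ┃    
              ┃-rw-r┃  retry_count: 100    ┃    
              ┃-rw-r┃  enable_ssl: localhos┃    
              ┃-rw-r┗━━━━━━━━━━━━━━━━━━━━━━┛    
              ┃-rw-r--r--  1 user group ┃       
              ┃drwxr-xr-x  1 user group ┃       
              ┃-rw-r--r--  1 user group ┃       


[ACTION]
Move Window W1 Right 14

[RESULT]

                                                
                                                
                                                
                         ┏━━━━━━━━━━━━━━━━━━━━━━
                         ┃ TabContainer         
                         ┠──────────────────────
                         ┃[settings.yaml]│ users
                         ┃──────────────────────
                         ┃logging:              
              ┏━━━━━━━━━━┃  max_connections: 4  
              ┃ Terminal ┃  port: 100           
              ┠──────────┃  secret_key: 30      
              ┃$ ls -la  ┃                      
              ┃drwxr-xr-x┃api:                  
              ┃-rw-r--r--┃  retry_count: 100    
              ┃-rw-r--r--┃  enable_ssl: localhos
              ┃-rw-r--r--┗━━━━━━━━━━━━━━━━━━━━━━
              ┃-rw-r--r--  1 user group ┃       
              ┃drwxr-xr-x  1 user group ┃       
              ┃-rw-r--r--  1 user group ┃       


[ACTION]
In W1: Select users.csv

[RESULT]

                                                
                                                
                                                
                         ┏━━━━━━━━━━━━━━━━━━━━━━
                         ┃ TabContainer         
                         ┠──────────────────────
                         ┃ settings.yaml │[users
                         ┃──────────────────────
                         ┃city,amount,date,id,em
              ┏━━━━━━━━━━┃Sydney,5391.65,2024-01
              ┃ Terminal ┃Berlin,2625.31,2024-01
              ┠──────────┃Tokyo,6839.93,2024-05-
              ┃$ ls -la  ┃Tokyo,8004.21,2024-08-
              ┃drwxr-xr-x┃London,8626.22,2024-07
              ┃-rw-r--r--┃Paris,8992.64,2024-02-
              ┃-rw-r--r--┃Mumbai,9508.14,2024-09
              ┃-rw-r--r--┗━━━━━━━━━━━━━━━━━━━━━━
              ┃-rw-r--r--  1 user group ┃       
              ┃drwxr-xr-x  1 user group ┃       
              ┃-rw-r--r--  1 user group ┃       


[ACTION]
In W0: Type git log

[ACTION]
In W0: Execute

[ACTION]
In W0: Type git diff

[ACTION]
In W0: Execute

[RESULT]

                                                
                                                
                                                
                         ┏━━━━━━━━━━━━━━━━━━━━━━
                         ┃ TabContainer         
                         ┠──────────────────────
                         ┃ settings.yaml │[users
                         ┃──────────────────────
                         ┃city,amount,date,id,em
              ┏━━━━━━━━━━┃Sydney,5391.65,2024-01
              ┃ Terminal ┃Berlin,2625.31,2024-01
              ┠──────────┃Tokyo,6839.93,2024-05-
              ┃$ git diff┃Tokyo,8004.21,2024-08-
              ┃diff --git┃London,8626.22,2024-07
              ┃--- a/main┃Paris,8992.64,2024-02-
              ┃+++ b/main┃Mumbai,9508.14,2024-09
              ┃@@ -1,3 +1┗━━━━━━━━━━━━━━━━━━━━━━
              ┃+# updated               ┃       
              ┃ import sys              ┃       
              ┃$ █                      ┃       


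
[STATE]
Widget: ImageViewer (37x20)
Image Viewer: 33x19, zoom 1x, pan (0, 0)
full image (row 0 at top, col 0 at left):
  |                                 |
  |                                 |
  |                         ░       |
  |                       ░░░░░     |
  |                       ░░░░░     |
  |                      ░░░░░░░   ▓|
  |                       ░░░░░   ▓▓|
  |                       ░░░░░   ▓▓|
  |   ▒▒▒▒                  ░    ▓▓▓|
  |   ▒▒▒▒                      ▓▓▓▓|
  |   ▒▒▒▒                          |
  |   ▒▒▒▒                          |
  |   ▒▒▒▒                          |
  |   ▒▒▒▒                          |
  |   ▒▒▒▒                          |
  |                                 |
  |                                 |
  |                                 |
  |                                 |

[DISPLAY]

                                     
                                     
                         ░           
                       ░░░░░         
                       ░░░░░         
                      ░░░░░░░   ▓    
                       ░░░░░   ▓▓    
                       ░░░░░   ▓▓    
   ▒▒▒▒                  ░    ▓▓▓    
   ▒▒▒▒                      ▓▓▓▓    
   ▒▒▒▒                              
   ▒▒▒▒                              
   ▒▒▒▒                              
   ▒▒▒▒                              
   ▒▒▒▒                              
                                     
                                     
                                     
                                     
                                     


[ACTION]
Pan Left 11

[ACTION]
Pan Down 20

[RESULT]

                                     
                                     
                                     
                                     
                                     
                                     
                                     
                                     
                                     
                                     
                                     
                                     
                                     
                                     
                                     
                                     
                                     
                                     
                                     
                                     


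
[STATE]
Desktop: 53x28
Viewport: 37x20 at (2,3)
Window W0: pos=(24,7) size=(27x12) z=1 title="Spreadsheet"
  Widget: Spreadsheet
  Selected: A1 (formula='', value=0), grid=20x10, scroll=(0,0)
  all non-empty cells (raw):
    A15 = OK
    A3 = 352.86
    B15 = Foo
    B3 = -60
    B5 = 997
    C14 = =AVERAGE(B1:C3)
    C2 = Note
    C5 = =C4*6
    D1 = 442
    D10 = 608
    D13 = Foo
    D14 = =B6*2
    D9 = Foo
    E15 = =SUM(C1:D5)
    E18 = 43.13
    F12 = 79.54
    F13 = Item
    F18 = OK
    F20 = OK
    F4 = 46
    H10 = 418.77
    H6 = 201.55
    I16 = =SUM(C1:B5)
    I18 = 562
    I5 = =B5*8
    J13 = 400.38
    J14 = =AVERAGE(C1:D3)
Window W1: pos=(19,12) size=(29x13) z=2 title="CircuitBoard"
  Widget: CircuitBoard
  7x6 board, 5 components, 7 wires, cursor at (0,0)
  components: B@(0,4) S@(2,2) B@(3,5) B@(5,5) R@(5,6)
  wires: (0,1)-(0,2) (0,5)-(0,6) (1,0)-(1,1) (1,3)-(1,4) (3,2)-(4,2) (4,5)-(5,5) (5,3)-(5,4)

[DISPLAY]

                                     
                                     
                                     
                                     
                      ┏━━━━━━━━━━━━━━
                      ┃ Spreadsheet  
                      ┠──────────────
                      ┃A1:           
                      ┃       A      
                 ┏━━━━━━━━━━━━━━━━━━━
                 ┃ CircuitBoard      
                 ┠───────────────────
                 ┃   0 1 2 3 4 5 6   
                 ┃0  [.]  · ─ ·      
                 ┃                   
                 ┃1   · ─ ·       · ─
                 ┃                   
                 ┃2           S      
                 ┃                   
                 ┃3           ·      


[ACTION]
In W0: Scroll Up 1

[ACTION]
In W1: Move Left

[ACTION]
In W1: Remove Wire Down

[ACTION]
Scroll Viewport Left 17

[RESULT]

                                     
                                     
                                     
                                     
                        ┏━━━━━━━━━━━━
                        ┃ Spreadsheet
                        ┠────────────
                        ┃A1:         
                        ┃       A    
                   ┏━━━━━━━━━━━━━━━━━
                   ┃ CircuitBoard    
                   ┠─────────────────
                   ┃   0 1 2 3 4 5 6 
                   ┃0  [.]  · ─ ·    
                   ┃                 
                   ┃1   · ─ ·       ·
                   ┃                 
                   ┃2           S    
                   ┃                 
                   ┃3           ·    


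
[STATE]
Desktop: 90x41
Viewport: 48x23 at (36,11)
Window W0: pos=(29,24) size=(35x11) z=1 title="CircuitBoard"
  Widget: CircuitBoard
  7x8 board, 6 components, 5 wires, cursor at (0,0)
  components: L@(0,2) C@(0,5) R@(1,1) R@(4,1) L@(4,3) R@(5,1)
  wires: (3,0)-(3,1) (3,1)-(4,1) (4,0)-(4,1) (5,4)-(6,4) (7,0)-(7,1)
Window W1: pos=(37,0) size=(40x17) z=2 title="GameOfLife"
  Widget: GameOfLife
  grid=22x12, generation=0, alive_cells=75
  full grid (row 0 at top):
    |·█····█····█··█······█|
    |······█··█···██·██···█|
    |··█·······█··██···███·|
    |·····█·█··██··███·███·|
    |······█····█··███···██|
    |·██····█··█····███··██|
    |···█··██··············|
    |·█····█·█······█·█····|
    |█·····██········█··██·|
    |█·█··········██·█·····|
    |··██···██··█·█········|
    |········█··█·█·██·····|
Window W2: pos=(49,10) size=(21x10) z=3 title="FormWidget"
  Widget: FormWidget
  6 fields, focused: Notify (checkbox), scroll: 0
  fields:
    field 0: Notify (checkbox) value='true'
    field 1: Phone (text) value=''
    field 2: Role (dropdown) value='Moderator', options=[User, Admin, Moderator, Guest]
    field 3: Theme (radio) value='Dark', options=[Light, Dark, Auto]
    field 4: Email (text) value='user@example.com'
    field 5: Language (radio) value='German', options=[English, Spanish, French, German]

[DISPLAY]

 ┃·█····█·█··┃ FormWidget        ┃      ┃       
 ┃█·····██···┠───────────────────┨      ┃       
 ┃█·█········┃> Notify:     [x]  ┃      ┃       
 ┃··██···██··┃  Phone:      [   ]┃      ┃       
 ┃········█··┃  Role:       [Mo▼]┃      ┃       
 ┗━━━━━━━━━━━┃  Theme:      ( ) L┃━━━━━━┛       
             ┃  Email:      [use]┃              
             ┃  Language:   ( ) E┃              
             ┗━━━━━━━━━━━━━━━━━━━┛              
                                                
                                                
                                                
                                                
━━━━━━━━━━━━━━━━━━━━━━━━━━━┓                    
itBoard                    ┃                    
───────────────────────────┨                    
 2 3 4 5 6                 ┃                    
      L           C        ┃                    
                           ┃                    
  R                        ┃                    
                           ┃                    
                           ┃                    
                           ┃                    


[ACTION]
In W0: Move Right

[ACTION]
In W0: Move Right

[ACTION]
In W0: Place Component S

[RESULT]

 ┃·█····█·█··┃ FormWidget        ┃      ┃       
 ┃█·····██···┠───────────────────┨      ┃       
 ┃█·█········┃> Notify:     [x]  ┃      ┃       
 ┃··██···██··┃  Phone:      [   ]┃      ┃       
 ┃········█··┃  Role:       [Mo▼]┃      ┃       
 ┗━━━━━━━━━━━┃  Theme:      ( ) L┃━━━━━━┛       
             ┃  Email:      [use]┃              
             ┃  Language:   ( ) E┃              
             ┗━━━━━━━━━━━━━━━━━━━┛              
                                                
                                                
                                                
                                                
━━━━━━━━━━━━━━━━━━━━━━━━━━━┓                    
itBoard                    ┃                    
───────────────────────────┨                    
 2 3 4 5 6                 ┃                    
     [S]          C        ┃                    
                           ┃                    
  R                        ┃                    
                           ┃                    
                           ┃                    
                           ┃                    


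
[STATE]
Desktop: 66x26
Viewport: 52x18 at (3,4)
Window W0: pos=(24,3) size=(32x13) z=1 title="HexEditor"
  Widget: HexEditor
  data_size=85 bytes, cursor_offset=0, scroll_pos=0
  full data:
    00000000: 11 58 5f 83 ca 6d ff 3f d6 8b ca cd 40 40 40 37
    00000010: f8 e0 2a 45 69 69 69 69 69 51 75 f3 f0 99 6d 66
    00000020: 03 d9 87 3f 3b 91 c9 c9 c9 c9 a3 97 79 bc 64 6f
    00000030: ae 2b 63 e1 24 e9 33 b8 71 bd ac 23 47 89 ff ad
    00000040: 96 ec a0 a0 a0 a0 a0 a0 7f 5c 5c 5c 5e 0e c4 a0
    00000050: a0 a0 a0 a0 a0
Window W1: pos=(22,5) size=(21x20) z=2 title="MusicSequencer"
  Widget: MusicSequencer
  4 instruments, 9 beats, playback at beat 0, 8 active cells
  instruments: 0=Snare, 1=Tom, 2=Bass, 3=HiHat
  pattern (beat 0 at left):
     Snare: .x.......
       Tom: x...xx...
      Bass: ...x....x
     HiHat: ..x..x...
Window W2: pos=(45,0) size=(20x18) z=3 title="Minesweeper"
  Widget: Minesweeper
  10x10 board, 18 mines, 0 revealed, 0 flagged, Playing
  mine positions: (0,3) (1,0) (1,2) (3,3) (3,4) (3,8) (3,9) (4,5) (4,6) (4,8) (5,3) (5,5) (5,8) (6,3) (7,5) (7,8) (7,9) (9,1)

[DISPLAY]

                     ┃ HexEditor          ┃■■■■■■■■■
                   ┏━━━━━━━━━━━━━━━━━━━┓──┃■■■■■■■■■
                   ┃ MusicSequencer    ┃ 8┃■■■■■■■■■
                   ┠───────────────────┨ 4┃■■■■■■■■■
                   ┃      ▼12345678    ┃ 3┃■■■■■■■■■
                   ┃ Snare·█·······    ┃ e┃■■■■■■■■■
                   ┃   Tom█···██···    ┃ a┃■■■■■■■■■
                   ┃  Bass···█····█    ┃ a┃■■■■■■■■■
                   ┃ HiHat··█··█···    ┃  ┃■■■■■■■■■
                   ┃                   ┃  ┃         
                   ┃                   ┃  ┃         
                   ┃                   ┃━━┃         
                   ┃                   ┃  ┃         
                   ┃                   ┃  ┗━━━━━━━━━
                   ┃                   ┃            
                   ┃                   ┃            
                   ┃                   ┃            
                   ┃                   ┃            


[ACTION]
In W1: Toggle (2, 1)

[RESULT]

                     ┃ HexEditor          ┃■■■■■■■■■
                   ┏━━━━━━━━━━━━━━━━━━━┓──┃■■■■■■■■■
                   ┃ MusicSequencer    ┃ 8┃■■■■■■■■■
                   ┠───────────────────┨ 4┃■■■■■■■■■
                   ┃      ▼12345678    ┃ 3┃■■■■■■■■■
                   ┃ Snare·█·······    ┃ e┃■■■■■■■■■
                   ┃   Tom█···██···    ┃ a┃■■■■■■■■■
                   ┃  Bass·█·█····█    ┃ a┃■■■■■■■■■
                   ┃ HiHat··█··█···    ┃  ┃■■■■■■■■■
                   ┃                   ┃  ┃         
                   ┃                   ┃  ┃         
                   ┃                   ┃━━┃         
                   ┃                   ┃  ┃         
                   ┃                   ┃  ┗━━━━━━━━━
                   ┃                   ┃            
                   ┃                   ┃            
                   ┃                   ┃            
                   ┃                   ┃            


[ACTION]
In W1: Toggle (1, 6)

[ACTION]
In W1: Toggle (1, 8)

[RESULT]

                     ┃ HexEditor          ┃■■■■■■■■■
                   ┏━━━━━━━━━━━━━━━━━━━┓──┃■■■■■■■■■
                   ┃ MusicSequencer    ┃ 8┃■■■■■■■■■
                   ┠───────────────────┨ 4┃■■■■■■■■■
                   ┃      ▼12345678    ┃ 3┃■■■■■■■■■
                   ┃ Snare·█·······    ┃ e┃■■■■■■■■■
                   ┃   Tom█···███·█    ┃ a┃■■■■■■■■■
                   ┃  Bass·█·█····█    ┃ a┃■■■■■■■■■
                   ┃ HiHat··█··█···    ┃  ┃■■■■■■■■■
                   ┃                   ┃  ┃         
                   ┃                   ┃  ┃         
                   ┃                   ┃━━┃         
                   ┃                   ┃  ┃         
                   ┃                   ┃  ┗━━━━━━━━━
                   ┃                   ┃            
                   ┃                   ┃            
                   ┃                   ┃            
                   ┃                   ┃            


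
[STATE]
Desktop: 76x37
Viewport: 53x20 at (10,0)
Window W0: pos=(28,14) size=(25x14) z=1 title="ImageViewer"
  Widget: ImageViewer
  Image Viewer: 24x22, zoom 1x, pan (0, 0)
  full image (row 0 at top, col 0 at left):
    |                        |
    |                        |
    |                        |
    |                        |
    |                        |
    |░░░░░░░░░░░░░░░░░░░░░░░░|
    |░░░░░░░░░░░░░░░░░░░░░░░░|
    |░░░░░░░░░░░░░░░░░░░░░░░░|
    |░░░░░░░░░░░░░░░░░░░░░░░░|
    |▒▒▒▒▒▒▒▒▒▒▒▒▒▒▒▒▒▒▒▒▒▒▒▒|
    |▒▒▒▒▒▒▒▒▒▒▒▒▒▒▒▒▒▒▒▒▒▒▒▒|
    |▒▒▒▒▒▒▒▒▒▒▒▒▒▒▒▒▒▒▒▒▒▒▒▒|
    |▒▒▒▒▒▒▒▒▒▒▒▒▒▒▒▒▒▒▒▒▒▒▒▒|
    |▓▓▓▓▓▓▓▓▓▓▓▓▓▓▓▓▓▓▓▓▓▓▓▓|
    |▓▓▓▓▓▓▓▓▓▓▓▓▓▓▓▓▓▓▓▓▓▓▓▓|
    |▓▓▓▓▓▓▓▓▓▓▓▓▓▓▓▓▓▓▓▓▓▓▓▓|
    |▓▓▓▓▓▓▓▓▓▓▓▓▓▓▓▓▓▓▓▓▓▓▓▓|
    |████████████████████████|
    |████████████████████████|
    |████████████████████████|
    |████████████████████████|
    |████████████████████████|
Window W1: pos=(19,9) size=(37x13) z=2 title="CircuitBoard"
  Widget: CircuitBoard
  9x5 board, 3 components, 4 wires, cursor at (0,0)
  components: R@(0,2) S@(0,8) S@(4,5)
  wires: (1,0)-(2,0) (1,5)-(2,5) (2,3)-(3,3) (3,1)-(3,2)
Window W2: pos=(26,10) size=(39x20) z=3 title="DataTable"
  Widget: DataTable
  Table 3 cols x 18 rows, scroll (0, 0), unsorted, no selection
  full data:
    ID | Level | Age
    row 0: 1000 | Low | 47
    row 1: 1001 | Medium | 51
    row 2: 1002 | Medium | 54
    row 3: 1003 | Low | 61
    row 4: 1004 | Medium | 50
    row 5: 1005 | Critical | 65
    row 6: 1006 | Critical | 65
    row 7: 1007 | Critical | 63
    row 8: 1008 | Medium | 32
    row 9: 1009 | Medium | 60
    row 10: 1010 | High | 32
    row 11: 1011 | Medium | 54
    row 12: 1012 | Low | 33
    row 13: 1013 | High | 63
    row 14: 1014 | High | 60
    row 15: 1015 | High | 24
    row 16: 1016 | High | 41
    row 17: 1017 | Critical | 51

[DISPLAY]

                                                     
                                                     
                                                     
                                                     
                                                     
                                                     
                                                     
                                                     
                                                     
         ┏━━━━━━━━━━━━━━━━━━━━━━━━━━━━━━━━━━━┓       
         ┃ Circu┏━━━━━━━━━━━━━━━━━━━━━━━━━━━━━━━━━━━━
         ┠──────┃ DataTable                          
         ┃   0 1┠────────────────────────────────────
         ┃0  [.]┃ID  │Level   │Age                   
         ┃      ┃────┼────────┼───                   
         ┃1   · ┃1000│Low     │47                    
         ┃    │ ┃1001│Medium  │51                    
         ┃2   · ┃1002│Medium  │54                    
         ┃      ┃1003│Low     │61                    
         ┃3     ┃1004│Medium  │50                    


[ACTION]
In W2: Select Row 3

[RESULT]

                                                     
                                                     
                                                     
                                                     
                                                     
                                                     
                                                     
                                                     
                                                     
         ┏━━━━━━━━━━━━━━━━━━━━━━━━━━━━━━━━━━━┓       
         ┃ Circu┏━━━━━━━━━━━━━━━━━━━━━━━━━━━━━━━━━━━━
         ┠──────┃ DataTable                          
         ┃   0 1┠────────────────────────────────────
         ┃0  [.]┃ID  │Level   │Age                   
         ┃      ┃────┼────────┼───                   
         ┃1   · ┃1000│Low     │47                    
         ┃    │ ┃1001│Medium  │51                    
         ┃2   · ┃1002│Medium  │54                    
         ┃      ┃>003│Low     │61                    
         ┃3     ┃1004│Medium  │50                    


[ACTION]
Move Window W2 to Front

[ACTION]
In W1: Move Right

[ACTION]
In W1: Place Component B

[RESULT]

                                                     
                                                     
                                                     
                                                     
                                                     
                                                     
                                                     
                                                     
                                                     
         ┏━━━━━━━━━━━━━━━━━━━━━━━━━━━━━━━━━━━┓       
         ┃ Circu┏━━━━━━━━━━━━━━━━━━━━━━━━━━━━━━━━━━━━
         ┠──────┃ DataTable                          
         ┃   0 1┠────────────────────────────────────
         ┃0     ┃ID  │Level   │Age                   
         ┃      ┃────┼────────┼───                   
         ┃1   · ┃1000│Low     │47                    
         ┃    │ ┃1001│Medium  │51                    
         ┃2   · ┃1002│Medium  │54                    
         ┃      ┃>003│Low     │61                    
         ┃3     ┃1004│Medium  │50                    
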